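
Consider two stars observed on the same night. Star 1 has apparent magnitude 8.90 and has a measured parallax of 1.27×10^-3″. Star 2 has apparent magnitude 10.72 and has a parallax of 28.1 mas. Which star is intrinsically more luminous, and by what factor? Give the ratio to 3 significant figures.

Star 1 is more luminous, by a factor of 2620.

Star 1: d = 1/p = 1/1.27×10^-3″ = 787.4 pc
Star 1: M = m − 5 log₁₀ d + 5 = 8.90 − 5·2.8962 + 5 = -0.581
Star 2: p = 28.1 mas = 0.0281″ → d = 1/p = 35.59 pc
Star 2: M = m − 5 log₁₀ d + 5 = 10.72 − 5·1.5513 + 5 = 7.964
ΔM = M_1 − M_2 = -0.581 − (7.964) = -8.545; smaller M is more luminous → Star 1.
L ratio = 10^(0.4 |ΔM|) = 10^3.418 = 2617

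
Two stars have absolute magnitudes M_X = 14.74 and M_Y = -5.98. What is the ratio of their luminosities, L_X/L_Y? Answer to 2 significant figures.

L_X/L_Y ≈ 5.2×10^-9

ΔM = M_X − M_Y = 20.72
L_X/L_Y = 10^(−0.4 ΔM) = 10^-8.288 = 5.152×10^-9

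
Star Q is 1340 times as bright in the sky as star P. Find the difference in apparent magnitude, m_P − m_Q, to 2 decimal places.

m_P − m_Q ≈ 7.82

Pogson: Δm = −2.5 log₁₀(ratio) = −2.5 log₁₀(1340) = −2.5 × 3.1271 = -7.818
Star Q is brighter so has the smaller magnitude: m_P − m_Q is positive.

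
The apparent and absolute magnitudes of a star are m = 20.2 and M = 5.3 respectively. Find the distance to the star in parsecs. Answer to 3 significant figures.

d ≈ 9550 pc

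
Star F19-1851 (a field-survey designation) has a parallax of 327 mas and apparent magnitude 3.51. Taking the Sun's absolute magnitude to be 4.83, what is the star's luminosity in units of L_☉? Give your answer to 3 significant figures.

d = 1/p = 1000/327 mas = 3.058 pc
M = m − 5 log₁₀ d + 5 = 3.51 − 5·0.4855 + 5 = 6.083
M − M_☉ = 6.083 − 4.83 = 1.253
L/L_☉ = 10^(−0.4 × 1.253) = 0.3154

L/L_☉ ≈ 0.315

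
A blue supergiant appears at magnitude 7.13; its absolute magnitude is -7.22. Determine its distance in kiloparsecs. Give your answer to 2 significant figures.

Distance modulus: m − M = 7.13 − (-7.22) = 14.350
m − M = 5 log₁₀ d − 5
log₁₀ d = (m − M)/5 + 1 = 3.8700
d = 10^3.8700 = 7413 pc
= 7.413 kpc

d ≈ 7.4 kpc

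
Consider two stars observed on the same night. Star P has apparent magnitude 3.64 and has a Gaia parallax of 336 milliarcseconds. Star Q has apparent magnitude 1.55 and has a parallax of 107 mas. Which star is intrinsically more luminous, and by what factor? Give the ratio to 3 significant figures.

Star Q is more luminous, by a factor of 67.6.

Star P: p = 336 mas = 0.336″ → d = 1/p = 2.976 pc
Star P: M = m − 5 log₁₀ d + 5 = 3.64 − 5·0.4737 + 5 = 6.272
Star Q: p = 107 mas = 0.107″ → d = 1/p = 9.346 pc
Star Q: M = m − 5 log₁₀ d + 5 = 1.55 − 5·0.9706 + 5 = 1.697
ΔM = M_P − M_Q = 6.272 − (1.697) = 4.575; smaller M is more luminous → Star Q.
L ratio = 10^(0.4 |ΔM|) = 10^1.830 = 67.59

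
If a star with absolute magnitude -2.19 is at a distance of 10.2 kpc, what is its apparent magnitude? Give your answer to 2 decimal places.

d = 10.2 kpc = 10200 pc
m = M + 5 log₁₀ d − 5 = -2.19 + 5·4.0086 − 5 = 12.853

m ≈ 12.85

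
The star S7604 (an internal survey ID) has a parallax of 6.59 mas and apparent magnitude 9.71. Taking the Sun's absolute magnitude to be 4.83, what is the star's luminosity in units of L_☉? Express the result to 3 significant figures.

L/L_☉ ≈ 2.57

d = 1/p = 1000/6.59 mas = 151.7 pc
M = m − 5 log₁₀ d + 5 = 9.71 − 5·2.1811 + 5 = 3.804
M − M_☉ = 3.804 − 4.83 = -1.026
L/L_☉ = 10^(−0.4 × -1.026) = 2.572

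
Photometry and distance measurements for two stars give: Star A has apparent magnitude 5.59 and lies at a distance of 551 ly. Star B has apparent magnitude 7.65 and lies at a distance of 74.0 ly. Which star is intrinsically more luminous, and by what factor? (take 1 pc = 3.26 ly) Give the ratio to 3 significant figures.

Star A is more luminous, by a factor of 370.

Star A: d = 551 ly / 3.26 = 169.0 pc
Star A: M = m − 5 log₁₀ d + 5 = 5.59 − 5·2.2279 + 5 = -0.550
Star B: d = 74.0 ly / 3.26 = 22.70 pc
Star B: M = m − 5 log₁₀ d + 5 = 7.65 − 5·1.3560 + 5 = 5.870
ΔM = M_A − M_B = -0.550 − (5.870) = -6.420; smaller M is more luminous → Star A.
L ratio = 10^(0.4 |ΔM|) = 10^2.568 = 369.7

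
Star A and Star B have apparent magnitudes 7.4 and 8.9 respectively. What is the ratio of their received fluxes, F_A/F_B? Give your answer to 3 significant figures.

F_A/F_B ≈ 3.98

Magnitude difference = -1.5
Flux ratio = 10^(−0.4 Δm) = 10^(−0.4 × -1.5) = 10^0.600 = 3.981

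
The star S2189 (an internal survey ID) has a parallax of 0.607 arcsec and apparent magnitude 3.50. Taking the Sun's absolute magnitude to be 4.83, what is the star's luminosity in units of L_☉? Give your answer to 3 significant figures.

L/L_☉ ≈ 0.0924

d = 1/p = 1/0.607″ = 1.647 pc
M = m − 5 log₁₀ d + 5 = 3.50 − 5·0.2168 + 5 = 7.416
M − M_☉ = 7.416 − 4.83 = 2.586
L/L_☉ = 10^(−0.4 × 2.586) = 0.09239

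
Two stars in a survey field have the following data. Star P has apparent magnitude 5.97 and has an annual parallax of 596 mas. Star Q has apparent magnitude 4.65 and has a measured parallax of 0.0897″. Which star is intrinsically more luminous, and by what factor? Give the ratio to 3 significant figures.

Star P: p = 596 mas = 0.596″ → d = 1/p = 1.678 pc
Star P: M = m − 5 log₁₀ d + 5 = 5.97 − 5·0.2248 + 5 = 9.846
Star Q: d = 1/p = 1/0.0897″ = 11.15 pc
Star Q: M = m − 5 log₁₀ d + 5 = 4.65 − 5·1.0472 + 5 = 4.414
ΔM = M_P − M_Q = 9.846 − (4.414) = 5.432; smaller M is more luminous → Star Q.
L ratio = 10^(0.4 |ΔM|) = 10^2.173 = 148.9

Star Q is more luminous, by a factor of 149.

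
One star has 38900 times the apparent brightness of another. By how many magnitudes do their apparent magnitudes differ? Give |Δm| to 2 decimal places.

Pogson: Δm = −2.5 log₁₀(ratio) = −2.5 log₁₀(38900) = −2.5 × 4.5899 = -11.475

|Δm| ≈ 11.47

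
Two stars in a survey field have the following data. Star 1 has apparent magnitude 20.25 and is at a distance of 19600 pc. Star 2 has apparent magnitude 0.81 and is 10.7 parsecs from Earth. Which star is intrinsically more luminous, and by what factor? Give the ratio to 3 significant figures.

Star 2 is more luminous, by a factor of 17.8.

Star 1: M = m − 5 log₁₀ d + 5 = 20.25 − 5·4.2923 + 5 = 3.789
Star 2: M = m − 5 log₁₀ d + 5 = 0.81 − 5·1.0294 + 5 = 0.663
ΔM = M_1 − M_2 = 3.789 − (0.663) = 3.126; smaller M is more luminous → Star 2.
L ratio = 10^(0.4 |ΔM|) = 10^1.250 = 17.79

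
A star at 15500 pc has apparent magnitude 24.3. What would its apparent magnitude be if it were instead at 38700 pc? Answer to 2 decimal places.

Flux ∝ 1/d², so Δm = 5 log₁₀(d₂/d₁) = 5 log₁₀(38700/15500) = 1.987
m₂ = m₁ + Δm = 24.3 + (1.987) = 26.287

m ≈ 26.29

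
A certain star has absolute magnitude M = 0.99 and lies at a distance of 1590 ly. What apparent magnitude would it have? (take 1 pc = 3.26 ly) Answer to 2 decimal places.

m ≈ 9.43

d = 1590 ly / 3.26 = 487.7 pc
m = M + 5 log₁₀ d − 5 = 0.99 + 5·2.6882 − 5 = 9.431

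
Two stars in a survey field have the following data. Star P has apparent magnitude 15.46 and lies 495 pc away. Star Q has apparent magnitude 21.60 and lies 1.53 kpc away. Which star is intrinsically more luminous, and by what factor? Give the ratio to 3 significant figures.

Star P is more luminous, by a factor of 29.9.

Star P: M = m − 5 log₁₀ d + 5 = 15.46 − 5·2.6946 + 5 = 6.987
Star Q: d = 1.53 kpc = 1530 pc
Star Q: M = m − 5 log₁₀ d + 5 = 21.60 − 5·3.1847 + 5 = 10.677
ΔM = M_P − M_Q = 6.987 − (10.677) = -3.690; smaller M is more luminous → Star P.
L ratio = 10^(0.4 |ΔM|) = 10^1.476 = 29.91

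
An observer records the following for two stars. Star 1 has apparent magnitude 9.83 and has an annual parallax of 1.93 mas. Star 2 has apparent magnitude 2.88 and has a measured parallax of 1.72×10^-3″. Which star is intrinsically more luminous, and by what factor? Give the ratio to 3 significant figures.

Star 1: p = 1.93 mas = 1.93×10^-3″ → d = 1/p = 518.1 pc
Star 1: M = m − 5 log₁₀ d + 5 = 9.83 − 5·2.7144 + 5 = 1.258
Star 2: d = 1/p = 1/1.72×10^-3″ = 581.4 pc
Star 2: M = m − 5 log₁₀ d + 5 = 2.88 − 5·2.7645 + 5 = -5.942
ΔM = M_1 − M_2 = 1.258 − (-5.942) = 7.200; smaller M is more luminous → Star 2.
L ratio = 10^(0.4 |ΔM|) = 10^2.880 = 758.7

Star 2 is more luminous, by a factor of 759.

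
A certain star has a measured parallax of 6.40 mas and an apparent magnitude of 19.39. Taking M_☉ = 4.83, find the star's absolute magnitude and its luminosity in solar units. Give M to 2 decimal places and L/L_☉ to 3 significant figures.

M ≈ 13.42; L/L_☉ ≈ 3.66×10^-4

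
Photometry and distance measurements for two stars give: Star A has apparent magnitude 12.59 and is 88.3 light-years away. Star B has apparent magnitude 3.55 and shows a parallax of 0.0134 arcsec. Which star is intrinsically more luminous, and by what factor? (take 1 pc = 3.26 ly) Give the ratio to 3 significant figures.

Star A: d = 88.3 ly / 3.26 = 27.09 pc
Star A: M = m − 5 log₁₀ d + 5 = 12.59 − 5·1.4327 + 5 = 10.426
Star B: d = 1/p = 1/0.0134″ = 74.63 pc
Star B: M = m − 5 log₁₀ d + 5 = 3.55 − 5·1.8729 + 5 = -0.814
ΔM = M_A − M_B = 10.426 − (-0.814) = 11.241; smaller M is more luminous → Star B.
L ratio = 10^(0.4 |ΔM|) = 10^4.496 = 31350

Star B is more luminous, by a factor of 31400.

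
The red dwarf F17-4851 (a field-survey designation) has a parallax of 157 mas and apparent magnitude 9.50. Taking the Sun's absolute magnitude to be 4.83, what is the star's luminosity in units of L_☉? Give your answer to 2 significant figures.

d = 1/p = 1000/157 mas = 6.369 pc
M = m − 5 log₁₀ d + 5 = 9.50 − 5·0.8041 + 5 = 10.479
M − M_☉ = 10.479 − 4.83 = 5.649
L/L_☉ = 10^(−0.4 × 5.649) = 5.498×10^-3

L/L_☉ ≈ 5.5×10^-3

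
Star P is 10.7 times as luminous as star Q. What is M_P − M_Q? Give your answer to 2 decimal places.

Pogson: ΔM = −2.5 log₁₀(ratio) = −2.5 log₁₀(10.7) = −2.5 × 1.0294 = -2.573
Star P is brighter, so it has the smaller magnitude: the difference is negative.

M_P − M_Q ≈ -2.57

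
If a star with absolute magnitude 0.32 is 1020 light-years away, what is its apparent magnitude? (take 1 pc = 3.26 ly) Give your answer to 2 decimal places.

m ≈ 7.80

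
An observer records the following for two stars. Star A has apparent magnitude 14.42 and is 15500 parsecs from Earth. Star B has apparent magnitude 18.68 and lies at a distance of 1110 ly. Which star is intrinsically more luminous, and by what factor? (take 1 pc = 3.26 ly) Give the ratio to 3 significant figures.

Star A: M = m − 5 log₁₀ d + 5 = 14.42 − 5·4.1903 + 5 = -1.532
Star B: d = 1110 ly / 3.26 = 340.5 pc
Star B: M = m − 5 log₁₀ d + 5 = 18.68 − 5·2.5321 + 5 = 11.019
ΔM = M_A − M_B = -1.532 − (11.019) = -12.551; smaller M is more luminous → Star A.
L ratio = 10^(0.4 |ΔM|) = 10^5.020 = 104800

Star A is more luminous, by a factor of 105000.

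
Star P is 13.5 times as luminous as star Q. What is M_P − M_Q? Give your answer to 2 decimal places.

M_P − M_Q ≈ -2.83

Pogson: ΔM = −2.5 log₁₀(ratio) = −2.5 log₁₀(13.5) = −2.5 × 1.1303 = -2.826
Star P is brighter, so it has the smaller magnitude: the difference is negative.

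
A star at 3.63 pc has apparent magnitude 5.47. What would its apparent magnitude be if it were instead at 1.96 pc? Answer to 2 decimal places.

m ≈ 4.13

Flux ∝ 1/d², so Δm = 5 log₁₀(d₂/d₁) = 5 log₁₀(1.96/3.63) = -1.338
m₂ = m₁ + Δm = 5.47 + (-1.338) = 4.132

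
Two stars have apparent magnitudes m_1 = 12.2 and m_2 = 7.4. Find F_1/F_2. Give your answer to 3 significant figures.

F_1/F_2 ≈ 0.0120

Magnitude difference = 4.8
Flux ratio = 10^(−0.4 Δm) = 10^(−0.4 × 4.8) = 10^-1.920 = 0.01202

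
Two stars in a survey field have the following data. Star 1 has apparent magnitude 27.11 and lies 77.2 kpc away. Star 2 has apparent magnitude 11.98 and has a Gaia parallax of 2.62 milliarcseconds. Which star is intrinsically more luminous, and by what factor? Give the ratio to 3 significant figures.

Star 2 is more luminous, by a factor of 27.6.

Star 1: d = 77.2 kpc = 77200 pc
Star 1: M = m − 5 log₁₀ d + 5 = 27.11 − 5·4.8876 + 5 = 7.672
Star 2: p = 2.62 mas = 2.62×10^-3″ → d = 1/p = 381.7 pc
Star 2: M = m − 5 log₁₀ d + 5 = 11.98 − 5·2.5817 + 5 = 4.072
ΔM = M_1 − M_2 = 7.672 − (4.072) = 3.600; smaller M is more luminous → Star 2.
L ratio = 10^(0.4 |ΔM|) = 10^1.440 = 27.55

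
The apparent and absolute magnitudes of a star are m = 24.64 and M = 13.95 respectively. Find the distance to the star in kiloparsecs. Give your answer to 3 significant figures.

μ = m − M = 10.690
m − M = 5 log₁₀ d − 5
log₁₀ d = (m − M)/5 + 1 = 3.1380
d = 10^3.1380 = 1374 pc
= 1.374 kpc

d ≈ 1.37 kpc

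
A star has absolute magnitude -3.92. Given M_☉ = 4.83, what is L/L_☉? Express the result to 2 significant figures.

L/L_☉ ≈ 3200

M − M_☉ = -3.92 − 4.83 = -8.750
L/L_☉ = 10^(−0.4 (M − M_☉)) = 10^3.500 = 3162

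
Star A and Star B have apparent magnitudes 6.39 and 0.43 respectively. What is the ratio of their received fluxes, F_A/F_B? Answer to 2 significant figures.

Magnitude difference = 5.96
Flux ratio = 10^(−0.4 Δm) = 10^(−0.4 × 5.96) = 10^-2.384 = 4.130×10^-3

F_A/F_B ≈ 4.1×10^-3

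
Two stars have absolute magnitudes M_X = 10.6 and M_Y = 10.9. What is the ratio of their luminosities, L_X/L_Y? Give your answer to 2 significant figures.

ΔM = M_X − M_Y = -0.3
L_X/L_Y = 10^(−0.4 ΔM) = 10^0.120 = 1.318

L_X/L_Y ≈ 1.3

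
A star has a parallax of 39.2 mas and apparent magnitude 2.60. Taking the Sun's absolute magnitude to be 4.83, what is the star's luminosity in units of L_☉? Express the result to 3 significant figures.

L/L_☉ ≈ 50.7

d = 1/p = 1000/39.2 mas = 25.51 pc
M = m − 5 log₁₀ d + 5 = 2.60 − 5·1.4067 + 5 = 0.566
M − M_☉ = 0.566 − 4.83 = -4.264
L/L_☉ = 10^(−0.4 × -4.264) = 50.75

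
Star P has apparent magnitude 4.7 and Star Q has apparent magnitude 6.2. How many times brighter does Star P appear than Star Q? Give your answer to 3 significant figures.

3.98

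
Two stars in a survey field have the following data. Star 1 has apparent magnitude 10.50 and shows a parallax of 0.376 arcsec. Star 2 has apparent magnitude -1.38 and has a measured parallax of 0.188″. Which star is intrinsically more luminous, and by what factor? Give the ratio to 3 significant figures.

Star 2 is more luminous, by a factor of 226000.

Star 1: d = 1/p = 1/0.376″ = 2.660 pc
Star 1: M = m − 5 log₁₀ d + 5 = 10.50 − 5·0.4248 + 5 = 13.376
Star 2: d = 1/p = 1/0.188″ = 5.319 pc
Star 2: M = m − 5 log₁₀ d + 5 = -1.38 − 5·0.7258 + 5 = -0.009
ΔM = M_1 − M_2 = 13.376 − (-0.009) = 13.385; smaller M is more luminous → Star 2.
L ratio = 10^(0.4 |ΔM|) = 10^5.354 = 226000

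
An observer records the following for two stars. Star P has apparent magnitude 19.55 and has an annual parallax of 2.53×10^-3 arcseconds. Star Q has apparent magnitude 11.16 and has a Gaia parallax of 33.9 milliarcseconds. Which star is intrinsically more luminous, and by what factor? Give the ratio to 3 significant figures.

Star Q is more luminous, by a factor of 12.6.

Star P: d = 1/p = 1/2.53×10^-3″ = 395.3 pc
Star P: M = m − 5 log₁₀ d + 5 = 19.55 − 5·2.5969 + 5 = 11.566
Star Q: p = 33.9 mas = 0.0339″ → d = 1/p = 29.50 pc
Star Q: M = m − 5 log₁₀ d + 5 = 11.16 − 5·1.4698 + 5 = 8.811
ΔM = M_P − M_Q = 11.566 − (8.811) = 2.755; smaller M is more luminous → Star Q.
L ratio = 10^(0.4 |ΔM|) = 10^1.102 = 12.64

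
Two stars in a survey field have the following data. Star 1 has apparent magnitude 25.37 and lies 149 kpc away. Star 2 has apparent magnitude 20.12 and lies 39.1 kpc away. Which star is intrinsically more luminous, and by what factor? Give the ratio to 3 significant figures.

Star 2 is more luminous, by a factor of 8.67.

Star 1: d = 149 kpc = 149000 pc
Star 1: M = m − 5 log₁₀ d + 5 = 25.37 − 5·5.1732 + 5 = 4.504
Star 2: d = 39.1 kpc = 39100 pc
Star 2: M = m − 5 log₁₀ d + 5 = 20.12 − 5·4.5922 + 5 = 2.159
ΔM = M_1 − M_2 = 4.504 − (2.159) = 2.345; smaller M is more luminous → Star 2.
L ratio = 10^(0.4 |ΔM|) = 10^0.938 = 8.669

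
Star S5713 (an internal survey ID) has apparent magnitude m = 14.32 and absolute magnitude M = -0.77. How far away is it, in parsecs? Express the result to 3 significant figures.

Distance modulus: m − M = 14.32 − (-0.77) = 15.090
m − M = 5 log₁₀ d − 5
log₁₀ d = (m − M)/5 + 1 = 4.0180
d = 10^4.0180 = 10420 pc

d ≈ 10400 pc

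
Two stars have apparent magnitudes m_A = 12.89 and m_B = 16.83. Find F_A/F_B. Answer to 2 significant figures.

Magnitude difference = -3.94
Flux ratio = 10^(−0.4 Δm) = 10^(−0.4 × -3.94) = 10^1.576 = 37.67

F_A/F_B ≈ 38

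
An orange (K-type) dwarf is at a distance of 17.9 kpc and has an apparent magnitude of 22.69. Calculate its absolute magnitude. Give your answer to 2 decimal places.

M ≈ 6.43

d = 17.9 kpc = 17900 pc
5 log₁₀(d/10 pc) = 5 log₁₀(17900) − 5 = 16.264
M = m − 5 log₁₀(d/10) = 22.69 − 16.264 = 6.426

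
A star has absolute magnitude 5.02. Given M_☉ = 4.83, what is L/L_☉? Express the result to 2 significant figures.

L/L_☉ ≈ 0.84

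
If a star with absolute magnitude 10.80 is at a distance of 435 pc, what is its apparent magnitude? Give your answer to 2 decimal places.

m ≈ 18.99

m = M + 5 log₁₀ d − 5 = 10.80 + 5·2.6385 − 5 = 18.992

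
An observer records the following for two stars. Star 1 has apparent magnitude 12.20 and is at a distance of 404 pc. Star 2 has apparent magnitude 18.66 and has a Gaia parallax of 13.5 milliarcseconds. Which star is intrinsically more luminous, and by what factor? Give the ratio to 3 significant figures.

Star 1: M = m − 5 log₁₀ d + 5 = 12.20 − 5·2.6064 + 5 = 4.168
Star 2: p = 13.5 mas = 0.0135″ → d = 1/p = 74.07 pc
Star 2: M = m − 5 log₁₀ d + 5 = 18.66 − 5·1.8697 + 5 = 14.312
ΔM = M_1 − M_2 = 4.168 − (14.312) = -10.144; smaller M is more luminous → Star 1.
L ratio = 10^(0.4 |ΔM|) = 10^4.057 = 11410

Star 1 is more luminous, by a factor of 11400.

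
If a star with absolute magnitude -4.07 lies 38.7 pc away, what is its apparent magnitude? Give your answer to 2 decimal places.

m ≈ -1.13

m = M + 5 log₁₀ d − 5 = -4.07 + 5·1.5877 − 5 = -1.131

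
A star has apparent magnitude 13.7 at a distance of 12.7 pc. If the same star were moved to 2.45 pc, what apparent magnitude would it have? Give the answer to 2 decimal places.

m ≈ 10.13

Flux ∝ 1/d², so Δm = 5 log₁₀(d₂/d₁) = 5 log₁₀(2.45/12.7) = -3.573
m₂ = m₁ + Δm = 13.7 + (-3.573) = 10.127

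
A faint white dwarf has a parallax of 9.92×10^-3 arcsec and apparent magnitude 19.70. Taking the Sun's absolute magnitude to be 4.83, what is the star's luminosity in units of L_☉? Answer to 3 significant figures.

L/L_☉ ≈ 1.15×10^-4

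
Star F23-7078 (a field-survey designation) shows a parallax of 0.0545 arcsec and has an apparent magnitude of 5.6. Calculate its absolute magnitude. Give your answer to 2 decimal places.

d = 1/p = 1/0.0545″ = 18.35 pc
5 log₁₀(d/10 pc) = 5 log₁₀(18.35) − 5 = 1.318
M = m − 5 log₁₀(d/10) = 5.6 − 1.318 = 4.282

M ≈ 4.28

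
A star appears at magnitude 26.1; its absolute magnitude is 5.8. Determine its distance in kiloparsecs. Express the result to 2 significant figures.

μ = m − M = 20.300
m − M = 5 log₁₀ d − 5
log₁₀ d = (m − M)/5 + 1 = 5.0600
d = 10^5.0600 = 114800 pc
= 114.8 kpc

d ≈ 110 kpc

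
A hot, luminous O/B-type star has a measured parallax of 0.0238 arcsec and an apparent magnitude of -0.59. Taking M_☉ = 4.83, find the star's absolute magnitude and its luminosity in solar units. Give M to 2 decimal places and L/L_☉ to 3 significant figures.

M ≈ -3.71; L/L_☉ ≈ 2600

d = 1/p = 1/0.0238″ = 42.02 pc
M = m − 5 log₁₀ d + 5 = -0.59 − 5·1.6234 + 5 = -3.707
M − M_☉ = -3.707 − 4.83 = -8.537
L/L_☉ = 10^(−0.4 × -8.537) = 2599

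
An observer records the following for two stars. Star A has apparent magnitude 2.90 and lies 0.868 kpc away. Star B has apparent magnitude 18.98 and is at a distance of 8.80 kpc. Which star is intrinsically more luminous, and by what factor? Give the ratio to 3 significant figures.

Star A: d = 0.868 kpc = 868.0 pc
Star A: M = m − 5 log₁₀ d + 5 = 2.90 − 5·2.9385 + 5 = -6.793
Star B: d = 8.80 kpc = 8800 pc
Star B: M = m − 5 log₁₀ d + 5 = 18.98 − 5·3.9445 + 5 = 4.258
ΔM = M_A − M_B = -6.793 − (4.258) = -11.050; smaller M is more luminous → Star A.
L ratio = 10^(0.4 |ΔM|) = 10^4.420 = 26310

Star A is more luminous, by a factor of 26300.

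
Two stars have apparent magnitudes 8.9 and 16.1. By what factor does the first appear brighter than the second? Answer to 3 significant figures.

759

Magnitude difference = -7.2
Flux ratio = 10^(−0.4 Δm) = 10^(−0.4 × -7.2) = 10^2.880 = 758.6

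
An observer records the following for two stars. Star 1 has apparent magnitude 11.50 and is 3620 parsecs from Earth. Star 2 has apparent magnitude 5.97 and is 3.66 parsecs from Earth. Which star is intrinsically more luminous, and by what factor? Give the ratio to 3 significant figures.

Star 1 is more luminous, by a factor of 6000.

Star 1: M = m − 5 log₁₀ d + 5 = 11.50 − 5·3.5587 + 5 = -1.294
Star 2: M = m − 5 log₁₀ d + 5 = 5.97 − 5·0.5635 + 5 = 8.153
ΔM = M_1 − M_2 = -1.294 − (8.153) = -9.446; smaller M is more luminous → Star 1.
L ratio = 10^(0.4 |ΔM|) = 10^3.778 = 6004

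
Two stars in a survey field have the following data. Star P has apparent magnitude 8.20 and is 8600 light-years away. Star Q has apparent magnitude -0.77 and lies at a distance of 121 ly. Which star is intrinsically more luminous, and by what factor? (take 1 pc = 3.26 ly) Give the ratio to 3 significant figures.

Star P: d = 8600 ly / 3.26 = 2638 pc
Star P: M = m − 5 log₁₀ d + 5 = 8.20 − 5·3.4213 + 5 = -3.906
Star Q: d = 121 ly / 3.26 = 37.12 pc
Star Q: M = m − 5 log₁₀ d + 5 = -0.77 − 5·1.5696 + 5 = -3.618
ΔM = M_P − M_Q = -3.906 − (-3.618) = -0.289; smaller M is more luminous → Star P.
L ratio = 10^(0.4 |ΔM|) = 10^0.115 = 1.304

Star P is more luminous, by a factor of 1.30.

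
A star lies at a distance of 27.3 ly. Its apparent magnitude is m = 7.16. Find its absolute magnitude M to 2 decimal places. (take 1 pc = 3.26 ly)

d = 27.3 ly / 3.26 = 8.374 pc
5 log₁₀(d/10 pc) = 5 log₁₀(8.374) − 5 = -0.385
M = m − 5 log₁₀(d/10) = 7.16 + 0.385 = 7.545

M ≈ 7.55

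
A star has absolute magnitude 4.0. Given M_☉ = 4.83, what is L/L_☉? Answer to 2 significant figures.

L/L_☉ ≈ 2.1

M − M_☉ = 4.0 − 4.83 = -0.830
L/L_☉ = 10^(−0.4 (M − M_☉)) = 10^0.332 = 2.148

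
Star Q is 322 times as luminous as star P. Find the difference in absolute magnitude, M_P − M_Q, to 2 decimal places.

Pogson: ΔM = −2.5 log₁₀(ratio) = −2.5 log₁₀(322) = −2.5 × 2.5079 = -6.270
Star Q is brighter so has the smaller magnitude: M_P − M_Q is positive.

M_P − M_Q ≈ 6.27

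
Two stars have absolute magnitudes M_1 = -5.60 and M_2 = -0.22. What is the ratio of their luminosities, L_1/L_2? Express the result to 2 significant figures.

L_1/L_2 ≈ 140

ΔM = M_1 − M_2 = -5.38
L_1/L_2 = 10^(−0.4 ΔM) = 10^2.152 = 141.9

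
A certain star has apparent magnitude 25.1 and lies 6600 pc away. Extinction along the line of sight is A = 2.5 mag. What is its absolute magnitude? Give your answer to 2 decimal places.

M ≈ 8.50

5 log₁₀(d/10 pc) = 5 log₁₀(6600) − 5 = 14.098
M = m − 5 log₁₀(d/10) − A = 25.1 − 14.098 − 2.5 = 8.502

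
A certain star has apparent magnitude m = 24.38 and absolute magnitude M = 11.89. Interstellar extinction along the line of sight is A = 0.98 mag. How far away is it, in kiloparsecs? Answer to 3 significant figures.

d ≈ 2.00 kpc

m − M = 5 log₁₀(d/10 pc) + A  ⇒  24.38 − (11.89) − 0.98 = 5 log₁₀(d/10)
11.510 = 5 log₁₀(d/10)
log₁₀ d = (m − M − A)/5 + 1 = 3.3020
d = 10^3.3020 = 2004 pc
= 2.004 kpc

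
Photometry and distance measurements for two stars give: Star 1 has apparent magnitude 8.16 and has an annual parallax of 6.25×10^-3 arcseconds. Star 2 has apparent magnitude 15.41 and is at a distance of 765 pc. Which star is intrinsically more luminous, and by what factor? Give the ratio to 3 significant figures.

Star 1 is more luminous, by a factor of 34.7.

Star 1: d = 1/p = 1/6.25×10^-3″ = 160.0 pc
Star 1: M = m − 5 log₁₀ d + 5 = 8.16 − 5·2.2041 + 5 = 2.139
Star 2: M = m − 5 log₁₀ d + 5 = 15.41 − 5·2.8837 + 5 = 5.992
ΔM = M_1 − M_2 = 2.139 − (5.992) = -3.852; smaller M is more luminous → Star 1.
L ratio = 10^(0.4 |ΔM|) = 10^1.541 = 34.75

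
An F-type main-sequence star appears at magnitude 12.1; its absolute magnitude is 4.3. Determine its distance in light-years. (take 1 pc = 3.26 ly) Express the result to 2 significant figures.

d ≈ 1200 ly

Distance modulus: m − M = 12.1 − (4.3) = 7.800
m − M = 5 log₁₀ d − 5
log₁₀ d = (m − M)/5 + 1 = 2.5600
d = 10^2.5600 = 363.1 pc
= 1184 ly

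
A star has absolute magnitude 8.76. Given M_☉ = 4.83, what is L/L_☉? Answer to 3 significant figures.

L/L_☉ ≈ 0.0268

M − M_☉ = 8.76 − 4.83 = 3.930
L/L_☉ = 10^(−0.4 (M − M_☉)) = 10^-1.572 = 0.02679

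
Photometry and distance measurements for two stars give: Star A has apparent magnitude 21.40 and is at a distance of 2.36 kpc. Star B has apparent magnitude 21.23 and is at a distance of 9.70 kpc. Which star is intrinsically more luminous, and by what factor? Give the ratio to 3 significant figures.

Star A: d = 2.36 kpc = 2360 pc
Star A: M = m − 5 log₁₀ d + 5 = 21.40 − 5·3.3729 + 5 = 9.535
Star B: d = 9.70 kpc = 9700 pc
Star B: M = m − 5 log₁₀ d + 5 = 21.23 − 5·3.9868 + 5 = 6.296
ΔM = M_A − M_B = 9.535 − (6.296) = 3.239; smaller M is more luminous → Star B.
L ratio = 10^(0.4 |ΔM|) = 10^1.296 = 19.76

Star B is more luminous, by a factor of 19.8.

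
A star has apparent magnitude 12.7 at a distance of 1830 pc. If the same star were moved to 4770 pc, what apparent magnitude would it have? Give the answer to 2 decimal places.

m ≈ 14.78

Flux ∝ 1/d², so Δm = 5 log₁₀(d₂/d₁) = 5 log₁₀(4770/1830) = 2.080
m₂ = m₁ + Δm = 12.7 + (2.080) = 14.780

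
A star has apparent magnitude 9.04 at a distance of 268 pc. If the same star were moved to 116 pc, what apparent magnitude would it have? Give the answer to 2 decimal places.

m ≈ 7.22

Flux ∝ 1/d², so Δm = 5 log₁₀(d₂/d₁) = 5 log₁₀(116/268) = -1.818
m₂ = m₁ + Δm = 9.04 + (-1.818) = 7.222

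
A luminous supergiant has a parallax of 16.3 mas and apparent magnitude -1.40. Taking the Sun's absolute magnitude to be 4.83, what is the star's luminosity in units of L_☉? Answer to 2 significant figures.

d = 1/p = 1000/16.3 mas = 61.35 pc
M = m − 5 log₁₀ d + 5 = -1.40 − 5·1.7878 + 5 = -5.339
M − M_☉ = -5.339 − 4.83 = -10.169
L/L_☉ = 10^(−0.4 × -10.169) = 11680

L/L_☉ ≈ 12000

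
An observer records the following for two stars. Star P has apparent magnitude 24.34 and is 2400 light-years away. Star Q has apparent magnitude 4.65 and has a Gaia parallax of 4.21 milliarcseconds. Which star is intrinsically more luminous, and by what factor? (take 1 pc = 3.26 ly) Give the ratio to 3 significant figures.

Star P: d = 2400 ly / 3.26 = 736.2 pc
Star P: M = m − 5 log₁₀ d + 5 = 24.34 − 5·2.8670 + 5 = 15.005
Star Q: p = 4.21 mas = 4.21×10^-3″ → d = 1/p = 237.5 pc
Star Q: M = m − 5 log₁₀ d + 5 = 4.65 − 5·2.3757 + 5 = -2.229
ΔM = M_P − M_Q = 15.005 − (-2.229) = 17.234; smaller M is more luminous → Star Q.
L ratio = 10^(0.4 |ΔM|) = 10^6.893 = 7.824×10^6

Star Q is more luminous, by a factor of 7.82×10^6.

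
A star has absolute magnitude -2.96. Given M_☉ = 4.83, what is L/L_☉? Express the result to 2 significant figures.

M − M_☉ = -2.96 − 4.83 = -7.790
L/L_☉ = 10^(−0.4 (M − M_☉)) = 10^3.116 = 1306

L/L_☉ ≈ 1300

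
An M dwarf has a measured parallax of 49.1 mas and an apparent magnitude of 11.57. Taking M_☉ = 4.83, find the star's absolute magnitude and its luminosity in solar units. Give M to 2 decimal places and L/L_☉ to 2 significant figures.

M ≈ 10.03; L/L_☉ ≈ 8.4×10^-3

d = 1/p = 1000/49.1 mas = 20.37 pc
M = m − 5 log₁₀ d + 5 = 11.57 − 5·1.3089 + 5 = 10.025
M − M_☉ = 10.025 − 4.83 = 5.195
L/L_☉ = 10^(−0.4 × 5.195) = 8.353×10^-3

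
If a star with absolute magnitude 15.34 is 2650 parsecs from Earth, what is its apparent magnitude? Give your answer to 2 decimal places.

m ≈ 27.46

m = M + 5 log₁₀ d − 5 = 15.34 + 5·3.4232 − 5 = 27.456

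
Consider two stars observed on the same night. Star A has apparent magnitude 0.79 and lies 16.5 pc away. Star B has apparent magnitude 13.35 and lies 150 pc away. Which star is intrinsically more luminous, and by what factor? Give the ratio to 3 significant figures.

Star A: M = m − 5 log₁₀ d + 5 = 0.79 − 5·1.2175 + 5 = -0.297
Star B: M = m − 5 log₁₀ d + 5 = 13.35 − 5·2.1761 + 5 = 7.470
ΔM = M_A − M_B = -0.297 − (7.470) = -7.767; smaller M is more luminous → Star A.
L ratio = 10^(0.4 |ΔM|) = 10^3.107 = 1279

Star A is more luminous, by a factor of 1280.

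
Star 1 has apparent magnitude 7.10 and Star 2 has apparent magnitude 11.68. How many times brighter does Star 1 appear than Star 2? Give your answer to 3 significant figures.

67.9

Δm = 7.10 − (11.68) = -4.58
Flux ratio = 10^(−0.4 Δm) = 10^(−0.4 × -4.58) = 10^1.832 = 67.92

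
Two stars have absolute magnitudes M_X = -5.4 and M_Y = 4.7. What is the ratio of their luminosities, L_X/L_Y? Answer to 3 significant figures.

L_X/L_Y ≈ 11000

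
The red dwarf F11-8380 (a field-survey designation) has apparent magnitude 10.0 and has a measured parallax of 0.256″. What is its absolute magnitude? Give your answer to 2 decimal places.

M ≈ 12.04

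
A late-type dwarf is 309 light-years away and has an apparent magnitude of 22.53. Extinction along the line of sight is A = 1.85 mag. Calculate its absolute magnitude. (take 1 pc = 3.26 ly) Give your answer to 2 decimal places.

M ≈ 15.80

d = 309 ly / 3.26 = 94.79 pc
5 log₁₀(d/10 pc) = 5 log₁₀(94.79) − 5 = 4.884
M = m − 5 log₁₀(d/10) − A = 22.53 − 4.884 − 1.85 = 15.796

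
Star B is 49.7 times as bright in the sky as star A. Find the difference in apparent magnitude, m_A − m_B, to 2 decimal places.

m_A − m_B ≈ 4.24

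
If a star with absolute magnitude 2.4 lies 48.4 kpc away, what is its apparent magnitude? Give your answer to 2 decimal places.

d = 48.4 kpc = 48400 pc
m = M + 5 log₁₀ d − 5 = 2.4 + 5·4.6848 − 5 = 20.824

m ≈ 20.82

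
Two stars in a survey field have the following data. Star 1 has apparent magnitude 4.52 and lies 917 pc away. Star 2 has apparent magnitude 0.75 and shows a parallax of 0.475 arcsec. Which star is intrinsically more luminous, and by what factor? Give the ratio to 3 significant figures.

Star 1 is more luminous, by a factor of 5890.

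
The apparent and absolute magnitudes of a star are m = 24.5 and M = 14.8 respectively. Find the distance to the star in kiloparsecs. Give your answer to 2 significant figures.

μ = m − M = 9.700
m − M = 5 log₁₀ d − 5
log₁₀ d = (m − M)/5 + 1 = 2.9400
d = 10^2.9400 = 871.0 pc
= 0.8710 kpc

d ≈ 0.87 kpc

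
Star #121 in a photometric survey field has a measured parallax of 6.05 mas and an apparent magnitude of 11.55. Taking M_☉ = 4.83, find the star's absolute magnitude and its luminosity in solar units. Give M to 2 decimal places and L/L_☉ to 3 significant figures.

d = 1/p = 1000/6.05 mas = 165.3 pc
M = m − 5 log₁₀ d + 5 = 11.55 − 5·2.2182 + 5 = 5.459
M − M_☉ = 5.459 − 4.83 = 0.629
L/L_☉ = 10^(−0.4 × 0.629) = 0.5604

M ≈ 5.46; L/L_☉ ≈ 0.560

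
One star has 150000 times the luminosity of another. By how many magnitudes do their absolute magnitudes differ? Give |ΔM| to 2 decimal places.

Pogson: ΔM = −2.5 log₁₀(ratio) = −2.5 log₁₀(150000) = −2.5 × 5.1761 = -12.940

|ΔM| ≈ 12.94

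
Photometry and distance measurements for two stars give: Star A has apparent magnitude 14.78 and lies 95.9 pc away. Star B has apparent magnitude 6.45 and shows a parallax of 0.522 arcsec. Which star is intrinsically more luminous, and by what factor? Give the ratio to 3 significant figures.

Star A is more luminous, by a factor of 1.17.

Star A: M = m − 5 log₁₀ d + 5 = 14.78 − 5·1.9818 + 5 = 9.871
Star B: d = 1/p = 1/0.522″ = 1.916 pc
Star B: M = m − 5 log₁₀ d + 5 = 6.45 − 5·0.2823 + 5 = 10.038
ΔM = M_A − M_B = 9.871 − (10.038) = -0.167; smaller M is more luminous → Star A.
L ratio = 10^(0.4 |ΔM|) = 10^0.067 = 1.167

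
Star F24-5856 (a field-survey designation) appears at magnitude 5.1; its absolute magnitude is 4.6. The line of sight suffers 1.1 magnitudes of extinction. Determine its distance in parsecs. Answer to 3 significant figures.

m − M = 5 log₁₀(d/10 pc) + A  ⇒  5.1 − (4.6) − 1.1 = 5 log₁₀(d/10)
-0.600 = 5 log₁₀(d/10)
log₁₀ d = (m − M − A)/5 + 1 = 0.8800
d = 10^0.8800 = 7.586 pc

d ≈ 7.59 pc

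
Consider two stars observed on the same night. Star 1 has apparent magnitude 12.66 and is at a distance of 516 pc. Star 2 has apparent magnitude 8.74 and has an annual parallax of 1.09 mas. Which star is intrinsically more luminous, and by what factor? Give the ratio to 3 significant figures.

Star 1: M = m − 5 log₁₀ d + 5 = 12.66 − 5·2.7126 + 5 = 4.097
Star 2: p = 1.09 mas = 1.09×10^-3″ → d = 1/p = 917.4 pc
Star 2: M = m − 5 log₁₀ d + 5 = 8.74 − 5·2.9626 + 5 = -1.073
ΔM = M_1 − M_2 = 4.097 − (-1.073) = 5.170; smaller M is more luminous → Star 2.
L ratio = 10^(0.4 |ΔM|) = 10^2.068 = 116.9

Star 2 is more luminous, by a factor of 117.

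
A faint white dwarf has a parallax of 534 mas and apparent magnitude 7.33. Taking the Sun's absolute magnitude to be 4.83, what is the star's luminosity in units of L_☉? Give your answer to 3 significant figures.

L/L_☉ ≈ 3.51×10^-3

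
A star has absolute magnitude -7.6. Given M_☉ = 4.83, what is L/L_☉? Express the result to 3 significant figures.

L/L_☉ ≈ 93800

M − M_☉ = -7.6 − 4.83 = -12.430
L/L_☉ = 10^(−0.4 (M − M_☉)) = 10^4.972 = 93760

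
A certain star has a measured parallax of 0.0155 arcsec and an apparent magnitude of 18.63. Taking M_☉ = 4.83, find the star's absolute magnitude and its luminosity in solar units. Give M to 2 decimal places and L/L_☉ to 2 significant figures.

d = 1/p = 1/0.0155″ = 64.52 pc
M = m − 5 log₁₀ d + 5 = 18.63 − 5·1.8097 + 5 = 14.582
M − M_☉ = 14.582 − 4.83 = 9.752
L/L_☉ = 10^(−0.4 × 9.752) = 1.257×10^-4

M ≈ 14.58; L/L_☉ ≈ 1.3×10^-4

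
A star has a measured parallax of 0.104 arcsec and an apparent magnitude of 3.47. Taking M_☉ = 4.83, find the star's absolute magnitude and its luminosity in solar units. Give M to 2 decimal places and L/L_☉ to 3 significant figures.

M ≈ 3.56; L/L_☉ ≈ 3.24

d = 1/p = 1/0.104″ = 9.615 pc
M = m − 5 log₁₀ d + 5 = 3.47 − 5·0.9830 + 5 = 3.555
M − M_☉ = 3.555 − 4.83 = -1.275
L/L_☉ = 10^(−0.4 × -1.275) = 3.235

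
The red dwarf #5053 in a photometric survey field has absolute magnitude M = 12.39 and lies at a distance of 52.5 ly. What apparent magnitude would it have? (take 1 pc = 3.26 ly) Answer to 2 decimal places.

m ≈ 13.42

d = 52.5 ly / 3.26 = 16.10 pc
m = M + 5 log₁₀ d − 5 = 12.39 + 5·1.2069 − 5 = 13.425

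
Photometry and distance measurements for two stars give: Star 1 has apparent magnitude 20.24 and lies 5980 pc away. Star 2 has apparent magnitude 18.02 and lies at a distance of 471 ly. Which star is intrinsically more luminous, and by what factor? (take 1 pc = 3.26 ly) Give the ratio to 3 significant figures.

Star 1: M = m − 5 log₁₀ d + 5 = 20.24 − 5·3.7767 + 5 = 6.356
Star 2: d = 471 ly / 3.26 = 144.5 pc
Star 2: M = m − 5 log₁₀ d + 5 = 18.02 − 5·2.1598 + 5 = 12.221
ΔM = M_1 − M_2 = 6.356 − (12.221) = -5.864; smaller M is more luminous → Star 1.
L ratio = 10^(0.4 |ΔM|) = 10^2.346 = 221.7

Star 1 is more luminous, by a factor of 222.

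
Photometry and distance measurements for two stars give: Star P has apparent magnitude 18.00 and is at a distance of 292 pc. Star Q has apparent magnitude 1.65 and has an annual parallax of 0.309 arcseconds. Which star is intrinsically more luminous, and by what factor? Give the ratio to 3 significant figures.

Star Q is more luminous, by a factor of 426.

Star P: M = m − 5 log₁₀ d + 5 = 18.00 − 5·2.4654 + 5 = 10.673
Star Q: d = 1/p = 1/0.309″ = 3.236 pc
Star Q: M = m − 5 log₁₀ d + 5 = 1.65 − 5·0.5100 + 5 = 4.100
ΔM = M_P − M_Q = 10.673 − (4.100) = 6.573; smaller M is more luminous → Star Q.
L ratio = 10^(0.4 |ΔM|) = 10^2.629 = 425.9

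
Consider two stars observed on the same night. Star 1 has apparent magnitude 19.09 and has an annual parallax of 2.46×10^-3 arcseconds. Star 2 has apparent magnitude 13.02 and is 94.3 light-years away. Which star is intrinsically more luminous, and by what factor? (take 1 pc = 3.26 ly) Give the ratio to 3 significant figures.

Star 1: d = 1/p = 1/2.46×10^-3″ = 406.5 pc
Star 1: M = m − 5 log₁₀ d + 5 = 19.09 − 5·2.6091 + 5 = 11.045
Star 2: d = 94.3 ly / 3.26 = 28.93 pc
Star 2: M = m − 5 log₁₀ d + 5 = 13.02 − 5·1.4613 + 5 = 10.714
ΔM = M_1 − M_2 = 11.045 − (10.714) = 0.331; smaller M is more luminous → Star 2.
L ratio = 10^(0.4 |ΔM|) = 10^0.132 = 1.357

Star 2 is more luminous, by a factor of 1.36.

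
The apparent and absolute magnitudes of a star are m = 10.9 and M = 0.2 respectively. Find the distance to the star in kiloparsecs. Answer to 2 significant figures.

μ = m − M = 10.700
m − M = 5 log₁₀ d − 5
log₁₀ d = (m − M)/5 + 1 = 3.1400
d = 10^3.1400 = 1380 pc
= 1.380 kpc

d ≈ 1.4 kpc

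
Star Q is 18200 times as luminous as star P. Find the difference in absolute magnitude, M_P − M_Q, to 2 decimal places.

M_P − M_Q ≈ 10.65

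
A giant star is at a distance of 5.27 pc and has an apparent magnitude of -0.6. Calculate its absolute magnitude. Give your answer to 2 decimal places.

5 log₁₀(d/10 pc) = 5 log₁₀(5.270) − 5 = -1.391
M = m − 5 log₁₀(d/10) = -0.6 + 1.391 = 0.791

M ≈ 0.79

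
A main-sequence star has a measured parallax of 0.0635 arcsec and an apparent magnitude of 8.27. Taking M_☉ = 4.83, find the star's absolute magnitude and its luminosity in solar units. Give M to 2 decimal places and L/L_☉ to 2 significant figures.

d = 1/p = 1/0.0635″ = 15.75 pc
M = m − 5 log₁₀ d + 5 = 8.27 − 5·1.1972 + 5 = 7.284
M − M_☉ = 7.284 − 4.83 = 2.454
L/L_☉ = 10^(−0.4 × 2.454) = 0.1043

M ≈ 7.28; L/L_☉ ≈ 0.10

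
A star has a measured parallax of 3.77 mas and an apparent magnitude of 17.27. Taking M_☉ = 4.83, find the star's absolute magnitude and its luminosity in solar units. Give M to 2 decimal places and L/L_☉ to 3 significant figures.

M ≈ 10.15; L/L_☉ ≈ 7.44×10^-3

d = 1/p = 1000/3.77 mas = 265.3 pc
M = m − 5 log₁₀ d + 5 = 17.27 − 5·2.4237 + 5 = 10.152
M − M_☉ = 10.152 − 4.83 = 5.322
L/L_☉ = 10^(−0.4 × 5.322) = 7.436×10^-3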